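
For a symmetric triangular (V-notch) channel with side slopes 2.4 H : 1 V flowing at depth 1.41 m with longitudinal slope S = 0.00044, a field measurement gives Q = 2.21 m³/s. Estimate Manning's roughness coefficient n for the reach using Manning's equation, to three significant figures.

0.0340

A = z·y² = 2.4×1.41² = 4.771 m²
P = 2y√(1+z²) = 2×1.41×√(1+2.4²) = 7.332 m
R = A/P = 4.771/7.332 = 0.6508 m
n = (1/Q)·A·R^(2/3)·S^(1/2) = (1/2.21) × 4.771 × 0.7510 × 0.02098 = 0.03401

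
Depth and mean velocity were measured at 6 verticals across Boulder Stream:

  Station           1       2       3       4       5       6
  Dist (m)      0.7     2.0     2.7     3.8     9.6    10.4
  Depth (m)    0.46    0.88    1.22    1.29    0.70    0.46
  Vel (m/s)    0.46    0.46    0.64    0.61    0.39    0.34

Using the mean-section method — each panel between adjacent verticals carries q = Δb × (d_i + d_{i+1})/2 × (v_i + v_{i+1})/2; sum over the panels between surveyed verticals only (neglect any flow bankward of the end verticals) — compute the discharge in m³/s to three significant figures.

4.72 m³/s

Panel 1-2: Δb = 1.3 m, d̄ = (0.46+0.88)/2 = 0.67, v̄ = (0.46+0.46)/2 = 0.46 → q = 1.3×0.67×0.46 = 0.4007 m³/s
Panel 2-3: Δb = 0.7 m, d̄ = (0.88+1.22)/2 = 1.05, v̄ = (0.46+0.64)/2 = 0.55 → q = 0.7×1.05×0.55 = 0.4043 m³/s
Panel 3-4: Δb = 1.1 m, d̄ = (1.22+1.29)/2 = 1.255, v̄ = (0.64+0.61)/2 = 0.625 → q = 1.1×1.255×0.625 = 0.8628 m³/s
Panel 4-5: Δb = 5.8 m, d̄ = (1.29+0.70)/2 = 0.995, v̄ = (0.61+0.39)/2 = 0.5 → q = 5.8×0.995×0.5 = 2.886 m³/s
Panel 5-6: Δb = 0.8 m, d̄ = (0.70+0.46)/2 = 0.58, v̄ = (0.39+0.34)/2 = 0.365 → q = 0.8×0.58×0.365 = 0.1694 m³/s
Q = Σ q = 4.723 m³/s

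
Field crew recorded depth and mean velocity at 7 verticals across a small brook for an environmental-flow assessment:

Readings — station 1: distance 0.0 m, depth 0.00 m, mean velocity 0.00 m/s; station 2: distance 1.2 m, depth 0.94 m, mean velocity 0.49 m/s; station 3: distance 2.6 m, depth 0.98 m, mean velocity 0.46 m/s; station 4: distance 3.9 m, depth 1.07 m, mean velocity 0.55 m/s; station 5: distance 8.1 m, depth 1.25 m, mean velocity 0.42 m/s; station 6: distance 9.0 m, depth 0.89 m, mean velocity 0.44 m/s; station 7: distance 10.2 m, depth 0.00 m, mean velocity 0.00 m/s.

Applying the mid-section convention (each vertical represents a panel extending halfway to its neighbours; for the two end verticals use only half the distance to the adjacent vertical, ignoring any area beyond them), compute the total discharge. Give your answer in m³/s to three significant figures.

w_2 = (2.6 − 0.0)/2 = 1.3 m; q_2 = 0.49 × 0.94 × 1.3 = 0.5988 m³/s
w_3 = (3.9 − 1.2)/2 = 1.35 m; q_3 = 0.46 × 0.98 × 1.35 = 0.6086 m³/s
w_4 = (8.1 − 2.6)/2 = 2.75 m; q_4 = 0.55 × 1.07 × 2.75 = 1.618 m³/s
w_5 = (9.0 − 3.9)/2 = 2.55 m; q_5 = 0.42 × 1.25 × 2.55 = 1.339 m³/s
w_6 = (10.2 − 8.1)/2 = 1.05 m; q_6 = 0.44 × 0.89 × 1.05 = 0.4112 m³/s
Stations 1, 7 contribute zero (depth or velocity is 0).
Q = Σ qᵢ = 4.576 m³/s

4.58 m³/s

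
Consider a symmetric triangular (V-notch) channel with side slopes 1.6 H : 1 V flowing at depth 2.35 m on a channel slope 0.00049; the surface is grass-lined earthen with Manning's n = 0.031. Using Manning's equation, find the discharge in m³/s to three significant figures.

A = z·y² = 1.6×2.35² = 8.836 m²
P = 2y√(1+z²) = 2×2.35×√(1+1.6²) = 8.868 m
R = A/P = 8.836/8.868 = 0.9964 m
Q = (1/n)·A·R^(2/3)·S^(1/2) = (1/0.031) × 8.836 × 0.9964^(2/3) × 0.00049^(1/2) = 6.294 m³/s

6.29 m³/s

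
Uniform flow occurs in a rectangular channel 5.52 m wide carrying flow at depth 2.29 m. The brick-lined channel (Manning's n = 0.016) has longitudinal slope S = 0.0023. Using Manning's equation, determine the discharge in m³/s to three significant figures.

A = b·y = 5.52 × 2.29 = 12.64 m²
P = b + 2y = 5.52 + 2×2.29 = 10.10 m
R = A/P = 12.64/10.10 = 1.252 m
Q = (1/n)·A·R^(2/3)·S^(1/2) = (1/0.016) × 12.64 × 1.252^(2/3) × 0.0023^(1/2) = 44.00 m³/s

44.0 m³/s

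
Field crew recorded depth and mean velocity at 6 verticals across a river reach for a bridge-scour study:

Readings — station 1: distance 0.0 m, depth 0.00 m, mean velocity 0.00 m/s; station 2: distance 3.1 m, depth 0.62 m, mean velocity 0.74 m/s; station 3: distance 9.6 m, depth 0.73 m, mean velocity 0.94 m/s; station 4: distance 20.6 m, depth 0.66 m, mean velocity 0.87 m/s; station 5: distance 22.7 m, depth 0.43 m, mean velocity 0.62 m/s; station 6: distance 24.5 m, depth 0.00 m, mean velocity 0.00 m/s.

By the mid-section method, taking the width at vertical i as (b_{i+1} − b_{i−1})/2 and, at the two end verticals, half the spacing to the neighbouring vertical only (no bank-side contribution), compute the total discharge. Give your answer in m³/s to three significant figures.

w_2 = (9.6 − 0.0)/2 = 4.8 m; q_2 = 0.74 × 0.62 × 4.8 = 2.202 m³/s
w_3 = (20.6 − 3.1)/2 = 8.75 m; q_3 = 0.94 × 0.73 × 8.75 = 6.004 m³/s
w_4 = (22.7 − 9.6)/2 = 6.55 m; q_4 = 0.87 × 0.66 × 6.55 = 3.761 m³/s
w_5 = (24.5 − 20.6)/2 = 1.95 m; q_5 = 0.62 × 0.43 × 1.95 = 0.5199 m³/s
Stations 1, 6 contribute zero (depth or velocity is 0).
Q = Σ qᵢ = 12.49 m³/s

12.5 m³/s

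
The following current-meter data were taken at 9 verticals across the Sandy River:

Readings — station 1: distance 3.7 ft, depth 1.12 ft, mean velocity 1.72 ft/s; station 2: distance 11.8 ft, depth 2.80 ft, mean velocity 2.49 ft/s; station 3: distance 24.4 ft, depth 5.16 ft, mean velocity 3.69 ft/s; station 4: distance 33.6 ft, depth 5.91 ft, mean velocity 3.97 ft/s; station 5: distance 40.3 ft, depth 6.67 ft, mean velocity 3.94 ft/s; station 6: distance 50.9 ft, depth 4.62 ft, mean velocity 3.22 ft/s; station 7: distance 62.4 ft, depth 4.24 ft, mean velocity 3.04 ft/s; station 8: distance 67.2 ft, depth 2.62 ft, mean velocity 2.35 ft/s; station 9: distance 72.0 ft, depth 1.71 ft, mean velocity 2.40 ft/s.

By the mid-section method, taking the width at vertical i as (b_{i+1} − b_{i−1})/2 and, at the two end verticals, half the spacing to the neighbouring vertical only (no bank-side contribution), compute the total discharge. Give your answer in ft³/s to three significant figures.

w_1 = (11.8 − 3.7)/2 = 4.05 ft; q_1 = 1.72 × 1.12 × 4.05 = 7.802 ft³/s
w_2 = (24.4 − 3.7)/2 = 10.35 ft; q_2 = 2.49 × 2.80 × 10.35 = 72.16 ft³/s
w_3 = (33.6 − 11.8)/2 = 10.9 ft; q_3 = 3.69 × 5.16 × 10.9 = 207.5 ft³/s
w_4 = (40.3 − 24.4)/2 = 7.95 ft; q_4 = 3.97 × 5.91 × 7.95 = 186.5 ft³/s
w_5 = (50.9 − 33.6)/2 = 8.65 ft; q_5 = 3.94 × 6.67 × 8.65 = 227.3 ft³/s
w_6 = (62.4 − 40.3)/2 = 11.05 ft; q_6 = 3.22 × 4.62 × 11.05 = 164.4 ft³/s
w_7 = (67.2 − 50.9)/2 = 8.15 ft; q_7 = 3.04 × 4.24 × 8.15 = 105.1 ft³/s
w_8 = (72.0 − 62.4)/2 = 4.8 ft; q_8 = 2.35 × 2.62 × 4.8 = 29.55 ft³/s
w_9 = (72.0 − 67.2)/2 = 2.4 ft; q_9 = 2.40 × 1.71 × 2.4 = 9.850 ft³/s
Q = Σ qᵢ = 1010 ft³/s

1010 ft³/s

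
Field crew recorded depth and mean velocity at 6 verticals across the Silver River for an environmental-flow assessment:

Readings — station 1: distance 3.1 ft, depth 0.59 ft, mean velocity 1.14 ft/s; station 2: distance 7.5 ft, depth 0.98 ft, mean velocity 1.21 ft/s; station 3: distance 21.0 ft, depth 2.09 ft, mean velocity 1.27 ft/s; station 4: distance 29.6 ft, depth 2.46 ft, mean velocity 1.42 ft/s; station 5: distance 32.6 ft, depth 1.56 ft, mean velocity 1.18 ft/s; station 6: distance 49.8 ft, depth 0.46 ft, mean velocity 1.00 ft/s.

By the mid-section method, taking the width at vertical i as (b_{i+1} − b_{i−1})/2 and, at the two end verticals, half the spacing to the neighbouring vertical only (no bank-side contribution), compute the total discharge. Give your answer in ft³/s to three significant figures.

84.2 ft³/s

w_1 = (7.5 − 3.1)/2 = 2.2 ft; q_1 = 1.14 × 0.59 × 2.2 = 1.480 ft³/s
w_2 = (21.0 − 3.1)/2 = 8.95 ft; q_2 = 1.21 × 0.98 × 8.95 = 10.61 ft³/s
w_3 = (29.6 − 7.5)/2 = 11.05 ft; q_3 = 1.27 × 2.09 × 11.05 = 29.33 ft³/s
w_4 = (32.6 − 21.0)/2 = 5.8 ft; q_4 = 1.42 × 2.46 × 5.8 = 20.26 ft³/s
w_5 = (49.8 − 29.6)/2 = 10.1 ft; q_5 = 1.18 × 1.56 × 10.1 = 18.59 ft³/s
w_6 = (49.8 − 32.6)/2 = 8.6 ft; q_6 = 1.00 × 0.46 × 8.6 = 3.956 ft³/s
Q = Σ qᵢ = 84.23 ft³/s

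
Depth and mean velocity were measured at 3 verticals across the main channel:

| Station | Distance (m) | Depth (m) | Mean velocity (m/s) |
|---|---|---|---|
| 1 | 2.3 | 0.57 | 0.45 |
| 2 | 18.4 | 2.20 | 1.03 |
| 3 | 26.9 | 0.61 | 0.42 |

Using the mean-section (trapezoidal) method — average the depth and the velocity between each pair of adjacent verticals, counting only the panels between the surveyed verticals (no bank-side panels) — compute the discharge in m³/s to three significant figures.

Panel 1-2: Δb = 16.1 m, d̄ = (0.57+2.20)/2 = 1.385, v̄ = (0.45+1.03)/2 = 0.74 → q = 16.1×1.385×0.74 = 16.50 m³/s
Panel 2-3: Δb = 8.5 m, d̄ = (2.20+0.61)/2 = 1.405, v̄ = (1.03+0.42)/2 = 0.725 → q = 8.5×1.405×0.725 = 8.658 m³/s
Q = Σ q = 25.16 m³/s

25.2 m³/s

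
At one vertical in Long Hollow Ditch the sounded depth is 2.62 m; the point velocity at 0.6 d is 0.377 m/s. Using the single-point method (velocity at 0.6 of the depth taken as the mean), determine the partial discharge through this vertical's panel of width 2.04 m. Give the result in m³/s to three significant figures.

v̄ = v₀.₆ = 0.377 m/s
q = v̄ × d × w = 0.3770 × 2.62 × 2.04 = 2.015 m³/s

2.01 m³/s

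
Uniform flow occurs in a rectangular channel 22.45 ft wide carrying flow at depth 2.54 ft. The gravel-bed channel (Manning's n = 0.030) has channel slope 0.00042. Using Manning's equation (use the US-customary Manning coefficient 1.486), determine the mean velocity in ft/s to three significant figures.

1.65 ft/s

A = b·y = 22.45 × 2.54 = 57.02 ft²
P = b + 2y = 22.45 + 2×2.54 = 27.53 ft
R = A/P = 57.02/27.53 = 2.071 ft
Q = (1.486/n)·A·R^(2/3)·S^(1/2) = (1.486/0.030) × 57.02 × 2.071^(2/3) × 0.00042^(1/2) = 94.06 ft³/s
V = Q/A = 94.06/57.02 = 1.649 ft/s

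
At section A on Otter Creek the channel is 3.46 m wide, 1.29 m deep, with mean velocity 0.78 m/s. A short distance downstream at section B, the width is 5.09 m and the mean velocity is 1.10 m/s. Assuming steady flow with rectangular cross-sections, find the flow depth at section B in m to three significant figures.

Q = A₁V₁ = (3.46×1.29) × 0.78 = 3.481 m³/s
d₂ = Q/(b₂ V₂) = 3.481/(5.09×1.10) = 0.6218 m

0.622 m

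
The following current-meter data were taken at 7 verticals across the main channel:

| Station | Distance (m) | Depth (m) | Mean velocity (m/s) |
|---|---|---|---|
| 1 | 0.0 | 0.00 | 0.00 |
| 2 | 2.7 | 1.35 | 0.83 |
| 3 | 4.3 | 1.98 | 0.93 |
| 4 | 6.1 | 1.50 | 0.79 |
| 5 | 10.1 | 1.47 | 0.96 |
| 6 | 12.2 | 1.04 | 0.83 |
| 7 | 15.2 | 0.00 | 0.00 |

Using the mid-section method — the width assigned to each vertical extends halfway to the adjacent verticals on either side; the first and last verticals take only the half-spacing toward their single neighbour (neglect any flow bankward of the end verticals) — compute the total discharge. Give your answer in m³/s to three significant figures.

15.5 m³/s

w_2 = (4.3 − 0.0)/2 = 2.15 m; q_2 = 0.83 × 1.35 × 2.15 = 2.409 m³/s
w_3 = (6.1 − 2.7)/2 = 1.7 m; q_3 = 0.93 × 1.98 × 1.7 = 3.130 m³/s
w_4 = (10.1 − 4.3)/2 = 2.9 m; q_4 = 0.79 × 1.50 × 2.9 = 3.437 m³/s
w_5 = (12.2 − 6.1)/2 = 3.05 m; q_5 = 0.96 × 1.47 × 3.05 = 4.304 m³/s
w_6 = (15.2 − 10.1)/2 = 2.55 m; q_6 = 0.83 × 1.04 × 2.55 = 2.201 m³/s
Stations 1, 7 contribute zero (depth or velocity is 0).
Q = Σ qᵢ = 15.48 m³/s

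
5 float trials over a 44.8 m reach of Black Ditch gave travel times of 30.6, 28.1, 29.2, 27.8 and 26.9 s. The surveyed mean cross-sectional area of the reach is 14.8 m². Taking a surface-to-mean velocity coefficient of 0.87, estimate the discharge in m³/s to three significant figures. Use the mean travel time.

t̄ = (30.6 + 28.1 + 29.2 + 27.8 + 26.9) / 5 = 28.52 s
v_surface = L / t̄ = 44.8 / 28.52 = 1.571 m/s
v_mean = 0.87 × 1.571 = 1.367 m/s
Q = A × v_mean = 14.8 × 1.367 = 20.23 m³/s

20.2 m³/s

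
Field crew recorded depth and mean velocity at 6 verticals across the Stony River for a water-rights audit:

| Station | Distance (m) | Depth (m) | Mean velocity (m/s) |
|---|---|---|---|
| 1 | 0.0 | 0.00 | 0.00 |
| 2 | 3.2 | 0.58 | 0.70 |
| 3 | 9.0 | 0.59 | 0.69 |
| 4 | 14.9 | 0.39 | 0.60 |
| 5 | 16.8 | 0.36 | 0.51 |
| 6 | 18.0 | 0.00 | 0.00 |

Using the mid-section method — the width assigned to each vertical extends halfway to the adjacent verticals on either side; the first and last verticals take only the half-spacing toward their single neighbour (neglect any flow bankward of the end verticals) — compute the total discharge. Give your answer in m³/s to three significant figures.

5.41 m³/s

w_2 = (9.0 − 0.0)/2 = 4.5 m; q_2 = 0.70 × 0.58 × 4.5 = 1.827 m³/s
w_3 = (14.9 − 3.2)/2 = 5.85 m; q_3 = 0.69 × 0.59 × 5.85 = 2.382 m³/s
w_4 = (16.8 − 9.0)/2 = 3.9 m; q_4 = 0.60 × 0.39 × 3.9 = 0.9126 m³/s
w_5 = (18.0 − 14.9)/2 = 1.55 m; q_5 = 0.51 × 0.36 × 1.55 = 0.2846 m³/s
Stations 1, 6 contribute zero (depth or velocity is 0).
Q = Σ qᵢ = 5.406 m³/s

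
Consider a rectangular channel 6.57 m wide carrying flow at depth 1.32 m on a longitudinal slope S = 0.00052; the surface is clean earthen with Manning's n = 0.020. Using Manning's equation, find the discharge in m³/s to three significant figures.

A = b·y = 6.57 × 1.32 = 8.672 m²
P = b + 2y = 6.57 + 2×1.32 = 9.210 m
R = A/P = 8.672/9.210 = 0.9416 m
Q = (1/n)·A·R^(2/3)·S^(1/2) = (1/0.020) × 8.672 × 0.9416^(2/3) × 0.00052^(1/2) = 9.499 m³/s

9.50 m³/s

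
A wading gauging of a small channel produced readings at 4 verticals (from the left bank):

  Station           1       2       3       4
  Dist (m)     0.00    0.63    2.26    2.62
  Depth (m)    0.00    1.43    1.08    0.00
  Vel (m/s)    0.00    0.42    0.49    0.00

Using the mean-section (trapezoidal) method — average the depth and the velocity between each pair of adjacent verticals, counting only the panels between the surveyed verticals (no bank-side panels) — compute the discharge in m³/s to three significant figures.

Panel 1-2: Δb = 0.63 m, d̄ = (0.00+1.43)/2 = 0.715, v̄ = (0.00+0.42)/2 = 0.21 → q = 0.63×0.715×0.21 = 0.09459 m³/s
Panel 2-3: Δb = 1.63 m, d̄ = (1.43+1.08)/2 = 1.255, v̄ = (0.42+0.49)/2 = 0.455 → q = 1.63×1.255×0.455 = 0.9308 m³/s
Panel 3-4: Δb = 0.36 m, d̄ = (1.08+0.00)/2 = 0.54, v̄ = (0.49+0.00)/2 = 0.245 → q = 0.36×0.54×0.245 = 0.04763 m³/s
Q = Σ q = 1.073 m³/s

1.07 m³/s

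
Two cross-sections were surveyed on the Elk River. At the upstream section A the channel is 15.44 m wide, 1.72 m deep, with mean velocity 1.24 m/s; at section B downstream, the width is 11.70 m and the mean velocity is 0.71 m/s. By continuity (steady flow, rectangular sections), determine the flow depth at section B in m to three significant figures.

3.96 m

Q = A₁V₁ = (15.44×1.72) × 1.24 = 32.93 m³/s
d₂ = Q/(b₂ V₂) = 32.93/(11.70×0.71) = 3.964 m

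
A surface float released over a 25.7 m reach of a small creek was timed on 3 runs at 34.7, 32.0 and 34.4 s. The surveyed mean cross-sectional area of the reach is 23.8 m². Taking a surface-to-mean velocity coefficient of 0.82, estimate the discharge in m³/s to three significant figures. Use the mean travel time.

14.9 m³/s

t̄ = (34.7 + 32.0 + 34.4) / 3 = 33.7 s
v_surface = L / t̄ = 25.7 / 33.7 = 0.7626 m/s
v_mean = 0.82 × 0.7626 = 0.6253 m/s
Q = A × v_mean = 23.8 × 0.6253 = 14.88 m³/s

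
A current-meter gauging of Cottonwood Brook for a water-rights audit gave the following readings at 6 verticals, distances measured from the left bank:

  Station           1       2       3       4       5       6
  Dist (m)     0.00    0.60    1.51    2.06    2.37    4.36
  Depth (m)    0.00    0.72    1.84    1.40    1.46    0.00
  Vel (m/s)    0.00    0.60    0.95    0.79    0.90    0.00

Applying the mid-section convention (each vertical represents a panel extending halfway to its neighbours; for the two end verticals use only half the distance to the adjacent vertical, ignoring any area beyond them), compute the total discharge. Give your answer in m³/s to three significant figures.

w_2 = (1.51 − 0.00)/2 = 0.755 m; q_2 = 0.60 × 0.72 × 0.755 = 0.3262 m³/s
w_3 = (2.06 − 0.60)/2 = 0.73 m; q_3 = 0.95 × 1.84 × 0.73 = 1.276 m³/s
w_4 = (2.37 − 1.51)/2 = 0.43 m; q_4 = 0.79 × 1.40 × 0.43 = 0.4756 m³/s
w_5 = (4.36 − 2.06)/2 = 1.15 m; q_5 = 0.90 × 1.46 × 1.15 = 1.511 m³/s
Stations 1, 6 contribute zero (depth or velocity is 0).
Q = Σ qᵢ = 3.589 m³/s

3.59 m³/s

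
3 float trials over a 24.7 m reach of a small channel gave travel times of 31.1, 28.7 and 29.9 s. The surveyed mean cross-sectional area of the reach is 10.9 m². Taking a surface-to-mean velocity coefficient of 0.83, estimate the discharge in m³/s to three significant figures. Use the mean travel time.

t̄ = (31.1 + 28.7 + 29.9) / 3 = 29.9 s
v_surface = L / t̄ = 24.7 / 29.9 = 0.8261 m/s
v_mean = 0.83 × 0.8261 = 0.6857 m/s
Q = A × v_mean = 10.9 × 0.6857 = 7.474 m³/s

7.47 m³/s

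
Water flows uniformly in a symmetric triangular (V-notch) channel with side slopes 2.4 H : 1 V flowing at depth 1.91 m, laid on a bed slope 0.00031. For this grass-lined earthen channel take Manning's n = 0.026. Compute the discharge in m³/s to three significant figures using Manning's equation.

5.45 m³/s

A = z·y² = 2.4×1.91² = 8.755 m²
P = 2y√(1+z²) = 2×1.91×√(1+2.4²) = 9.932 m
R = A/P = 8.755/9.932 = 0.8815 m
Q = (1/n)·A·R^(2/3)·S^(1/2) = (1/0.026) × 8.755 × 0.8815^(2/3) × 0.00031^(1/2) = 5.451 m³/s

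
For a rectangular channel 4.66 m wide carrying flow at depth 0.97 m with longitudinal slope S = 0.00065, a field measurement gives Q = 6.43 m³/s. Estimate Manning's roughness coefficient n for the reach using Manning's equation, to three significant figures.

A = b·y = 4.66 × 0.97 = 4.520 m²
P = b + 2y = 4.66 + 2×0.97 = 6.600 m
R = A/P = 4.520/6.600 = 0.6849 m
n = (1/Q)·A·R^(2/3)·S^(1/2) = (1/6.43) × 4.520 × 0.7770 × 0.02550 = 0.01393

0.0139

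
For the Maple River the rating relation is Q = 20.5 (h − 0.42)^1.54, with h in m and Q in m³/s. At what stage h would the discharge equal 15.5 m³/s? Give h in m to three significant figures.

h − h₀ = (Q/C)^(1/b) = (15.5/20.5)^(1/1.54) = 0.8340 m
h = 0.42 + 0.8340 = 1.254 m

1.25 m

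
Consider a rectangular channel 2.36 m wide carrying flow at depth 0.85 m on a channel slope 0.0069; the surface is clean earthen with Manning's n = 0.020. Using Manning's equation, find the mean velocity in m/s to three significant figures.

A = b·y = 2.36 × 0.85 = 2.006 m²
P = b + 2y = 2.36 + 2×0.85 = 4.060 m
R = A/P = 2.006/4.060 = 0.4941 m
Q = (1/n)·A·R^(2/3)·S^(1/2) = (1/0.020) × 2.006 × 0.4941^(2/3) × 0.0069^(1/2) = 5.207 m³/s
V = Q/A = 5.207/2.006 = 2.596 m/s

2.60 m/s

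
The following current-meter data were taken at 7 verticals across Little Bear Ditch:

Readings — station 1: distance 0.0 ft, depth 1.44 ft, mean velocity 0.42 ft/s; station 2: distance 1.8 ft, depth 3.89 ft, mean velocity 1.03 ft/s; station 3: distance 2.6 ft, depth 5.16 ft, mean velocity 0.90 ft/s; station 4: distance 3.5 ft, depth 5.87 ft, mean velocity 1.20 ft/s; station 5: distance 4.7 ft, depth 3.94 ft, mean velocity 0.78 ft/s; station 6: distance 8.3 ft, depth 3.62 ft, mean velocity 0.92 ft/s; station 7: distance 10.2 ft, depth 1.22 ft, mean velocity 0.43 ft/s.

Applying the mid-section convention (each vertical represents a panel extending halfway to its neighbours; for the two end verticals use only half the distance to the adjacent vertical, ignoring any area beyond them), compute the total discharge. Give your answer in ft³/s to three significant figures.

34.1 ft³/s

w_1 = (1.8 − 0.0)/2 = 0.9 ft; q_1 = 0.42 × 1.44 × 0.9 = 0.5443 ft³/s
w_2 = (2.6 − 0.0)/2 = 1.3 ft; q_2 = 1.03 × 3.89 × 1.3 = 5.209 ft³/s
w_3 = (3.5 − 1.8)/2 = 0.85 ft; q_3 = 0.90 × 5.16 × 0.85 = 3.947 ft³/s
w_4 = (4.7 − 2.6)/2 = 1.05 ft; q_4 = 1.20 × 5.87 × 1.05 = 7.396 ft³/s
w_5 = (8.3 − 3.5)/2 = 2.4 ft; q_5 = 0.78 × 3.94 × 2.4 = 7.376 ft³/s
w_6 = (10.2 − 4.7)/2 = 2.75 ft; q_6 = 0.92 × 3.62 × 2.75 = 9.159 ft³/s
w_7 = (10.2 − 8.3)/2 = 0.95 ft; q_7 = 0.43 × 1.22 × 0.95 = 0.4984 ft³/s
Q = Σ qᵢ = 34.13 ft³/s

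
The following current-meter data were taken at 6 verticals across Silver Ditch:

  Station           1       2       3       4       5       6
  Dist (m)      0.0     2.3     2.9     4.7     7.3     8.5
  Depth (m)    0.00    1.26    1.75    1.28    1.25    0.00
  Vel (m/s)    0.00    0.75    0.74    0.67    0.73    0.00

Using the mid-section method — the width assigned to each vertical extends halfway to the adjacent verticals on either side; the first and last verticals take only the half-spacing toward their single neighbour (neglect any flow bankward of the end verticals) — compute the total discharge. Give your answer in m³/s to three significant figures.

w_2 = (2.9 − 0.0)/2 = 1.45 m; q_2 = 0.75 × 1.26 × 1.45 = 1.370 m³/s
w_3 = (4.7 − 2.3)/2 = 1.2 m; q_3 = 0.74 × 1.75 × 1.2 = 1.554 m³/s
w_4 = (7.3 − 2.9)/2 = 2.2 m; q_4 = 0.67 × 1.28 × 2.2 = 1.887 m³/s
w_5 = (8.5 − 4.7)/2 = 1.9 m; q_5 = 0.73 × 1.25 × 1.9 = 1.734 m³/s
Stations 1, 6 contribute zero (depth or velocity is 0).
Q = Σ qᵢ = 6.545 m³/s

6.54 m³/s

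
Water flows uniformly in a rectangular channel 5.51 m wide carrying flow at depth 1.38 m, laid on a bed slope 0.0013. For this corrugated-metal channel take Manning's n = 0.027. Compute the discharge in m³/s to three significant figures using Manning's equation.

9.60 m³/s

A = b·y = 5.51 × 1.38 = 7.604 m²
P = b + 2y = 5.51 + 2×1.38 = 8.270 m
R = A/P = 7.604/8.270 = 0.9194 m
Q = (1/n)·A·R^(2/3)·S^(1/2) = (1/0.027) × 7.604 × 0.9194^(2/3) × 0.0013^(1/2) = 9.601 m³/s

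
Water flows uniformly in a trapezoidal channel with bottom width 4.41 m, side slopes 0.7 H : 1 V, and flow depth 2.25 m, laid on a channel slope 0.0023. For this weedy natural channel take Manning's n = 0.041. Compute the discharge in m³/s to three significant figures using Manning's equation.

19.3 m³/s

A = (b + z·y)·y = (4.41 + 0.7×2.25)×2.25 = 13.47 m²
P = b + 2y√(1+z²) = 4.41 + 2×2.25×√(1+0.7²) = 9.903 m
R = A/P = 13.47/9.903 = 1.360 m
Q = (1/n)·A·R^(2/3)·S^(1/2) = (1/0.041) × 13.47 × 1.360^(2/3) × 0.0023^(1/2) = 19.33 m³/s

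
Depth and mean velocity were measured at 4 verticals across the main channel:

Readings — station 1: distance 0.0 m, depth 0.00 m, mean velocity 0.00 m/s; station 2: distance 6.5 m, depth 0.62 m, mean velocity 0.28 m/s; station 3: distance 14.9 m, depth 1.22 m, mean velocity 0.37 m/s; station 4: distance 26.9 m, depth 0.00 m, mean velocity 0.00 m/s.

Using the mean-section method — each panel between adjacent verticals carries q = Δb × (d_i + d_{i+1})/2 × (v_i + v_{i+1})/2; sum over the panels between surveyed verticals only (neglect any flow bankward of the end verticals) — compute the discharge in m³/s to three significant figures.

Panel 1-2: Δb = 6.5 m, d̄ = (0.00+0.62)/2 = 0.31, v̄ = (0.00+0.28)/2 = 0.14 → q = 6.5×0.31×0.14 = 0.2821 m³/s
Panel 2-3: Δb = 8.4 m, d̄ = (0.62+1.22)/2 = 0.92, v̄ = (0.28+0.37)/2 = 0.325 → q = 8.4×0.92×0.325 = 2.512 m³/s
Panel 3-4: Δb = 12 m, d̄ = (1.22+0.00)/2 = 0.61, v̄ = (0.37+0.00)/2 = 0.185 → q = 12×0.61×0.185 = 1.354 m³/s
Q = Σ q = 4.148 m³/s

4.15 m³/s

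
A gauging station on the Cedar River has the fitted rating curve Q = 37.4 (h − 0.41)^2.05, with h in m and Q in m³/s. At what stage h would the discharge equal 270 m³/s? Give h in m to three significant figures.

3.03 m

h − h₀ = (Q/C)^(1/b) = (270/37.4)^(1/2.05) = 2.623 m
h = 0.41 + 2.623 = 3.033 m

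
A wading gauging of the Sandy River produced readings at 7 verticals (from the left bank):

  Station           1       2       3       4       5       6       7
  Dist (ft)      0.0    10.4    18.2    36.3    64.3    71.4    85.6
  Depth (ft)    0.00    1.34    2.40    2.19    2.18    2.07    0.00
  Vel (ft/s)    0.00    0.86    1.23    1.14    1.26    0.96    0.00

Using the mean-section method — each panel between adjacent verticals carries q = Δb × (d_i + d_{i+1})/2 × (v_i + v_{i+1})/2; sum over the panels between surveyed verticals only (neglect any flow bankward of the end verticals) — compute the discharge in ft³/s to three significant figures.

165 ft³/s

Panel 1-2: Δb = 10.4 ft, d̄ = (0.00+1.34)/2 = 0.67, v̄ = (0.00+0.86)/2 = 0.43 → q = 10.4×0.67×0.43 = 2.996 ft³/s
Panel 2-3: Δb = 7.8 ft, d̄ = (1.34+2.40)/2 = 1.87, v̄ = (0.86+1.23)/2 = 1.045 → q = 7.8×1.87×1.045 = 15.24 ft³/s
Panel 3-4: Δb = 18.1 ft, d̄ = (2.40+2.19)/2 = 2.295, v̄ = (1.23+1.14)/2 = 1.185 → q = 18.1×2.295×1.185 = 49.22 ft³/s
Panel 4-5: Δb = 28 ft, d̄ = (2.19+2.18)/2 = 2.185, v̄ = (1.14+1.26)/2 = 1.2 → q = 28×2.185×1.2 = 73.42 ft³/s
Panel 5-6: Δb = 7.1 ft, d̄ = (2.18+2.07)/2 = 2.125, v̄ = (1.26+0.96)/2 = 1.11 → q = 7.1×2.125×1.11 = 16.75 ft³/s
Panel 6-7: Δb = 14.2 ft, d̄ = (2.07+0.00)/2 = 1.035, v̄ = (0.96+0.00)/2 = 0.48 → q = 14.2×1.035×0.48 = 7.055 ft³/s
Q = Σ q = 164.7 ft³/s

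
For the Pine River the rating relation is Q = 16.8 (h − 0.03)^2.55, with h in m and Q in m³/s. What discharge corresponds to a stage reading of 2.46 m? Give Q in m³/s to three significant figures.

162 m³/s

Q = 16.8 × (2.46 − 0.03)^2.55 = 16.8 × 2.43^2.55 = 161.7 m³/s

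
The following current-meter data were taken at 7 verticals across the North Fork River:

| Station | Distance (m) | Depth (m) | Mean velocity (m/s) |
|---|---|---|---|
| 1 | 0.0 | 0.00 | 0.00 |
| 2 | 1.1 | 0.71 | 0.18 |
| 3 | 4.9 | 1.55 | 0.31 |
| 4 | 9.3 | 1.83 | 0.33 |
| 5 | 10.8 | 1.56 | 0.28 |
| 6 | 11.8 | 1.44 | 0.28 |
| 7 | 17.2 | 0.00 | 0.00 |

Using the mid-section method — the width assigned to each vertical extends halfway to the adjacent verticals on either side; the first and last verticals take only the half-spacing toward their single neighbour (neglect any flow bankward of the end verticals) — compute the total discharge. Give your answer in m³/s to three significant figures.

w_2 = (4.9 − 0.0)/2 = 2.45 m; q_2 = 0.18 × 0.71 × 2.45 = 0.3131 m³/s
w_3 = (9.3 − 1.1)/2 = 4.1 m; q_3 = 0.31 × 1.55 × 4.1 = 1.970 m³/s
w_4 = (10.8 − 4.9)/2 = 2.95 m; q_4 = 0.33 × 1.83 × 2.95 = 1.782 m³/s
w_5 = (11.8 − 9.3)/2 = 1.25 m; q_5 = 0.28 × 1.56 × 1.25 = 0.5460 m³/s
w_6 = (17.2 − 10.8)/2 = 3.2 m; q_6 = 0.28 × 1.44 × 3.2 = 1.290 m³/s
Stations 1, 7 contribute zero (depth or velocity is 0).
Q = Σ qᵢ = 5.901 m³/s

5.90 m³/s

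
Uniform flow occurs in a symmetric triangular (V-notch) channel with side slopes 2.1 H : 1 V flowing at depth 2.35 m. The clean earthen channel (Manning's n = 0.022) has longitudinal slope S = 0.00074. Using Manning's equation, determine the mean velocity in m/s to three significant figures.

1.29 m/s

A = z·y² = 2.1×2.35² = 11.60 m²
P = 2y√(1+z²) = 2×2.35×√(1+2.1²) = 10.93 m
R = A/P = 11.60/10.93 = 1.061 m
Q = (1/n)·A·R^(2/3)·S^(1/2) = (1/0.022) × 11.60 × 1.061^(2/3) × 0.00074^(1/2) = 14.92 m³/s
V = Q/A = 14.92/11.60 = 1.286 m/s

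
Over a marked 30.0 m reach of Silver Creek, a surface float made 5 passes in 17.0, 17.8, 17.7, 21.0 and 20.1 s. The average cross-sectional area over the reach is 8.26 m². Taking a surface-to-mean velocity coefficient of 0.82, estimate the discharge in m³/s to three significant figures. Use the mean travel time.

t̄ = (17.0 + 17.8 + 17.7 + 21.0 + 20.1) / 5 = 18.72 s
v_surface = L / t̄ = 30.0 / 18.72 = 1.603 m/s
v_mean = 0.82 × 1.603 = 1.314 m/s
Q = A × v_mean = 8.26 × 1.314 = 10.85 m³/s

10.9 m³/s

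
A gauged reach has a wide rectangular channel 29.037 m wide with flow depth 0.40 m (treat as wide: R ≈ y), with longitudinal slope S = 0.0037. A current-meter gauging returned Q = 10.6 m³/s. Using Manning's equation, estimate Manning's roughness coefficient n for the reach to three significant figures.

A = b·y = 29.037 × 0.40 = 11.61 m²
Wide channel: R ≈ y = 0.40 m
n = (1/Q)·A·R^(2/3)·S^(1/2) = (1/10.6) × 11.61 × 0.5429 × 0.06083 = 0.03618

0.0362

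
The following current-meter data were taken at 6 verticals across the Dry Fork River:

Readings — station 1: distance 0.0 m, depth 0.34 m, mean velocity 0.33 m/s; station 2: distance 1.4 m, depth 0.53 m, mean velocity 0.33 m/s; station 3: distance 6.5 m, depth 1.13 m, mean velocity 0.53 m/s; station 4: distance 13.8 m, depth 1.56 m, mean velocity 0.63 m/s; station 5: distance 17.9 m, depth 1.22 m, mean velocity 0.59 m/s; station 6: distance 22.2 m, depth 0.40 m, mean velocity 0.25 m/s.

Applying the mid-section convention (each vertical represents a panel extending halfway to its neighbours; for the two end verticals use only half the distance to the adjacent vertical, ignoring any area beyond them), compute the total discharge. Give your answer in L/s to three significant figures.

13200 L/s

w_1 = (1.4 − 0.0)/2 = 0.7 m; q_1 = 0.33 × 0.34 × 0.7 = 0.07854 m³/s
w_2 = (6.5 − 0.0)/2 = 3.25 m; q_2 = 0.33 × 0.53 × 3.25 = 0.5684 m³/s
w_3 = (13.8 − 1.4)/2 = 6.2 m; q_3 = 0.53 × 1.13 × 6.2 = 3.713 m³/s
w_4 = (17.9 − 6.5)/2 = 5.7 m; q_4 = 0.63 × 1.56 × 5.7 = 5.602 m³/s
w_5 = (22.2 − 13.8)/2 = 4.2 m; q_5 = 0.59 × 1.22 × 4.2 = 3.023 m³/s
w_6 = (22.2 − 17.9)/2 = 2.15 m; q_6 = 0.25 × 0.40 × 2.15 = 0.2150 m³/s
Q = Σ qᵢ = 13.20 m³/s
= 13.20 × 1000 = 13200 L/s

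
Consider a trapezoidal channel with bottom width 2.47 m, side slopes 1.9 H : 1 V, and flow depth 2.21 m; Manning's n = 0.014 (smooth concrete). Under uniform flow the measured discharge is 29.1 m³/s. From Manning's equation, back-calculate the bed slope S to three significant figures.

A = (b + z·y)·y = (2.47 + 1.9×2.21)×2.21 = 14.74 m²
P = b + 2y√(1+z²) = 2.47 + 2×2.21×√(1+1.9²) = 11.96 m
R = A/P = 14.74/11.96 = 1.232 m
S = (Q·n / (1·A·R^(2/3)))² = (29.1×0.014 / (1×14.74×1.149))² = 0.0005783

0.000578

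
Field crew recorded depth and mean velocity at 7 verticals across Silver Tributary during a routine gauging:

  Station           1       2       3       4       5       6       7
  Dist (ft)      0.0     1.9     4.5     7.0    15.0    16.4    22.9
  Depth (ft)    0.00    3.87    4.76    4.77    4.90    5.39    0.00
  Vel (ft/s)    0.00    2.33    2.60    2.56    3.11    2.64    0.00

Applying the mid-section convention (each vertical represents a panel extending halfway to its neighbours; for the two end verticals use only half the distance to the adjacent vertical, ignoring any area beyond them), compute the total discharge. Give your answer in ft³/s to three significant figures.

244 ft³/s

w_2 = (4.5 − 0.0)/2 = 2.25 ft; q_2 = 2.33 × 3.87 × 2.25 = 20.29 ft³/s
w_3 = (7.0 − 1.9)/2 = 2.55 ft; q_3 = 2.60 × 4.76 × 2.55 = 31.56 ft³/s
w_4 = (15.0 − 4.5)/2 = 5.25 ft; q_4 = 2.56 × 4.77 × 5.25 = 64.11 ft³/s
w_5 = (16.4 − 7.0)/2 = 4.7 ft; q_5 = 3.11 × 4.90 × 4.7 = 71.62 ft³/s
w_6 = (22.9 − 15.0)/2 = 3.95 ft; q_6 = 2.64 × 5.39 × 3.95 = 56.21 ft³/s
Stations 1, 7 contribute zero (depth or velocity is 0).
Q = Σ qᵢ = 243.8 ft³/s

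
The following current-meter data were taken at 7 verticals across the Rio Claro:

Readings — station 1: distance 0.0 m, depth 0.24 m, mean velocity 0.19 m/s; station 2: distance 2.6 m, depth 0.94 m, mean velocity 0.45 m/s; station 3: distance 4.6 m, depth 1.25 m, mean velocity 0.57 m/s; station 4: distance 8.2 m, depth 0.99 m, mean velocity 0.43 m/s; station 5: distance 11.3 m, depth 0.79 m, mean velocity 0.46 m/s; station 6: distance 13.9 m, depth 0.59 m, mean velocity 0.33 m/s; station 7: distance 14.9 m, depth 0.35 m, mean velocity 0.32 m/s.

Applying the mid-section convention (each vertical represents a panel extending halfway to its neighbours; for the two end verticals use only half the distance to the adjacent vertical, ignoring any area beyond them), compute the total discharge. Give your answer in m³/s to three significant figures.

5.90 m³/s

w_1 = (2.6 − 0.0)/2 = 1.3 m; q_1 = 0.19 × 0.24 × 1.3 = 0.05928 m³/s
w_2 = (4.6 − 0.0)/2 = 2.3 m; q_2 = 0.45 × 0.94 × 2.3 = 0.9729 m³/s
w_3 = (8.2 − 2.6)/2 = 2.8 m; q_3 = 0.57 × 1.25 × 2.8 = 1.995 m³/s
w_4 = (11.3 − 4.6)/2 = 3.35 m; q_4 = 0.43 × 0.99 × 3.35 = 1.426 m³/s
w_5 = (13.9 − 8.2)/2 = 2.85 m; q_5 = 0.46 × 0.79 × 2.85 = 1.036 m³/s
w_6 = (14.9 − 11.3)/2 = 1.8 m; q_6 = 0.33 × 0.59 × 1.8 = 0.3505 m³/s
w_7 = (14.9 − 13.9)/2 = 0.5 m; q_7 = 0.32 × 0.35 × 0.5 = 0.05600 m³/s
Q = Σ qᵢ = 5.895 m³/s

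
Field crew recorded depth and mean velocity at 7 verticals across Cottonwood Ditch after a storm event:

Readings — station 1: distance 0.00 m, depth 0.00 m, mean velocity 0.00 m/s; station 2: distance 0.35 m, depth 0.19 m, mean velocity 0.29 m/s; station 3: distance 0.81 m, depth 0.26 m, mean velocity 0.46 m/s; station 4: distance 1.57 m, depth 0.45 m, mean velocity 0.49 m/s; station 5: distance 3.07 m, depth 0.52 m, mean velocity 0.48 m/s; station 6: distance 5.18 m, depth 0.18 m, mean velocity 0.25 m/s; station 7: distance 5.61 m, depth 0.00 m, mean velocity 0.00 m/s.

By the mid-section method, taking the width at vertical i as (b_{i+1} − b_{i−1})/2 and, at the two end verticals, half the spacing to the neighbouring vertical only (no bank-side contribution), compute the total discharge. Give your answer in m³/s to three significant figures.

w_2 = (0.81 − 0.00)/2 = 0.405 m; q_2 = 0.29 × 0.19 × 0.405 = 0.02232 m³/s
w_3 = (1.57 − 0.35)/2 = 0.61 m; q_3 = 0.46 × 0.26 × 0.61 = 0.07296 m³/s
w_4 = (3.07 − 0.81)/2 = 1.13 m; q_4 = 0.49 × 0.45 × 1.13 = 0.2492 m³/s
w_5 = (5.18 − 1.57)/2 = 1.805 m; q_5 = 0.48 × 0.52 × 1.805 = 0.4505 m³/s
w_6 = (5.61 − 3.07)/2 = 1.27 m; q_6 = 0.25 × 0.18 × 1.27 = 0.05715 m³/s
Stations 1, 7 contribute zero (depth or velocity is 0).
Q = Σ qᵢ = 0.8521 m³/s

0.852 m³/s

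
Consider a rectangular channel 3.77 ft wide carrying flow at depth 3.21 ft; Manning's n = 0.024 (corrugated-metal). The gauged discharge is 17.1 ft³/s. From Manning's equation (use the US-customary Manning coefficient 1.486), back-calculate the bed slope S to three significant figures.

0.000414

A = b·y = 3.77 × 3.21 = 12.10 ft²
P = b + 2y = 3.77 + 2×3.21 = 10.19 ft
R = A/P = 12.10/10.19 = 1.188 ft
S = (Q·n / (1.486·A·R^(2/3)))² = (17.1×0.024 / (1.486×12.10×1.121))² = 0.0004141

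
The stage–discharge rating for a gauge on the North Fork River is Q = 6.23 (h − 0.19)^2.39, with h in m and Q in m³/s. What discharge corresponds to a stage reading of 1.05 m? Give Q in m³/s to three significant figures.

Q = 6.23 × (1.05 − 0.19)^2.39 = 6.23 × 0.86^2.39 = 4.344 m³/s

4.34 m³/s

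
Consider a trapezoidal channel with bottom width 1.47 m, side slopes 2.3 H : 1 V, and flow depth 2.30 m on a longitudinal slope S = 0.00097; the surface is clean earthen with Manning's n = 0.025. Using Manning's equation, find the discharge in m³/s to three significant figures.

21.8 m³/s

A = (b + z·y)·y = (1.47 + 2.3×2.30)×2.30 = 15.55 m²
P = b + 2y√(1+z²) = 1.47 + 2×2.30×√(1+2.3²) = 13.01 m
R = A/P = 15.55/13.01 = 1.195 m
Q = (1/n)·A·R^(2/3)·S^(1/2) = (1/0.025) × 15.55 × 1.195^(2/3) × 0.00097^(1/2) = 21.82 m³/s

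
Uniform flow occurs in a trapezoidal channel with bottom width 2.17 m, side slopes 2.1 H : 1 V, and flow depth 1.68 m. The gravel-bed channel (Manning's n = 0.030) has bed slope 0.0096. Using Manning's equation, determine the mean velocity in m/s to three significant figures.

A = (b + z·y)·y = (2.17 + 2.1×1.68)×1.68 = 9.573 m²
P = b + 2y√(1+z²) = 2.17 + 2×1.68×√(1+2.1²) = 9.985 m
R = A/P = 9.573/9.985 = 0.9587 m
Q = (1/n)·A·R^(2/3)·S^(1/2) = (1/0.030) × 9.573 × 0.9587^(2/3) × 0.0096^(1/2) = 30.40 m³/s
V = Q/A = 30.40/9.573 = 3.175 m/s

3.18 m/s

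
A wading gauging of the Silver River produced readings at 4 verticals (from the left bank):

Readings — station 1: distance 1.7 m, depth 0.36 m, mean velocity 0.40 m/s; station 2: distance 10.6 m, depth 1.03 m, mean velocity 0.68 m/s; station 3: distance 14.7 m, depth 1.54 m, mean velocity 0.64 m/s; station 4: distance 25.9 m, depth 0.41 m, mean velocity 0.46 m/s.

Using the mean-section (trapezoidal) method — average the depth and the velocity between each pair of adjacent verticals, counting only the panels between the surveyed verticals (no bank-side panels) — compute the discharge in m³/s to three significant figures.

12.8 m³/s

Panel 1-2: Δb = 8.9 m, d̄ = (0.36+1.03)/2 = 0.695, v̄ = (0.40+0.68)/2 = 0.54 → q = 8.9×0.695×0.54 = 3.340 m³/s
Panel 2-3: Δb = 4.1 m, d̄ = (1.03+1.54)/2 = 1.285, v̄ = (0.68+0.64)/2 = 0.66 → q = 4.1×1.285×0.66 = 3.477 m³/s
Panel 3-4: Δb = 11.2 m, d̄ = (1.54+0.41)/2 = 0.975, v̄ = (0.64+0.46)/2 = 0.55 → q = 11.2×0.975×0.55 = 6.006 m³/s
Q = Σ q = 12.82 m³/s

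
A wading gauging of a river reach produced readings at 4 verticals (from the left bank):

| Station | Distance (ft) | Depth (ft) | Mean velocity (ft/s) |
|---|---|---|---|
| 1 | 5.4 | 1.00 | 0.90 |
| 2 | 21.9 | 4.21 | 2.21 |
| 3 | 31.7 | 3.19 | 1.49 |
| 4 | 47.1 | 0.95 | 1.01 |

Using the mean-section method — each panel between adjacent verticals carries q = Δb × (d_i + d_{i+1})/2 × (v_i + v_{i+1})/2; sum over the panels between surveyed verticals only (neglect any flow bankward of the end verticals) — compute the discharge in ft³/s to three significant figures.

174 ft³/s

Panel 1-2: Δb = 16.5 ft, d̄ = (1.00+4.21)/2 = 2.605, v̄ = (0.90+2.21)/2 = 1.555 → q = 16.5×2.605×1.555 = 66.84 ft³/s
Panel 2-3: Δb = 9.8 ft, d̄ = (4.21+3.19)/2 = 3.7, v̄ = (2.21+1.49)/2 = 1.85 → q = 9.8×3.7×1.85 = 67.08 ft³/s
Panel 3-4: Δb = 15.4 ft, d̄ = (3.19+0.95)/2 = 2.07, v̄ = (1.49+1.01)/2 = 1.25 → q = 15.4×2.07×1.25 = 39.85 ft³/s
Q = Σ q = 173.8 ft³/s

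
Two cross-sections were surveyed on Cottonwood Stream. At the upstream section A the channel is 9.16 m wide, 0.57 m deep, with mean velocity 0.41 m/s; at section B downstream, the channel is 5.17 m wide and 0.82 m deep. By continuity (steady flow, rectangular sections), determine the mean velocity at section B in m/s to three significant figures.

Q = A₁V₁ = (9.16×0.57) × 0.41 = 2.141 m³/s
A₂ = 5.17 × 0.82 = 4.239 m²
V₂ = Q/A₂ = 2.141/4.239 = 0.5050 m/s

0.505 m/s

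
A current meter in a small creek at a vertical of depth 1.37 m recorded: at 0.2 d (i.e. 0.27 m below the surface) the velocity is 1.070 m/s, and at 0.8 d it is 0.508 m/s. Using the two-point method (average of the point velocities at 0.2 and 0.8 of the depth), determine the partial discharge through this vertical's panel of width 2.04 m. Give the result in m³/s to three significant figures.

2.21 m³/s

v̄ = (1.070 + 0.508) / 2 = 0.7890 m/s
q = v̄ × d × w = 0.7890 × 1.37 × 2.04 = 2.205 m³/s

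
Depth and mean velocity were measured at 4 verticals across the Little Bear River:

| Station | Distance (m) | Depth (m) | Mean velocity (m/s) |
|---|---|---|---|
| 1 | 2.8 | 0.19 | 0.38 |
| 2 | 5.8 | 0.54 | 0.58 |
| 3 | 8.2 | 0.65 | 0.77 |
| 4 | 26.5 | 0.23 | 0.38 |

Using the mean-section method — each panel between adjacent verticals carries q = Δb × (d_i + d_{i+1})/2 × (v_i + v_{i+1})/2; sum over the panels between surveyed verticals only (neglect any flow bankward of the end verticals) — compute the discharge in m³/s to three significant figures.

Panel 1-2: Δb = 3 m, d̄ = (0.19+0.54)/2 = 0.365, v̄ = (0.38+0.58)/2 = 0.48 → q = 3×0.365×0.48 = 0.5256 m³/s
Panel 2-3: Δb = 2.4 m, d̄ = (0.54+0.65)/2 = 0.595, v̄ = (0.58+0.77)/2 = 0.675 → q = 2.4×0.595×0.675 = 0.9639 m³/s
Panel 3-4: Δb = 18.3 m, d̄ = (0.65+0.23)/2 = 0.44, v̄ = (0.77+0.38)/2 = 0.575 → q = 18.3×0.44×0.575 = 4.630 m³/s
Q = Σ q = 6.119 m³/s

6.12 m³/s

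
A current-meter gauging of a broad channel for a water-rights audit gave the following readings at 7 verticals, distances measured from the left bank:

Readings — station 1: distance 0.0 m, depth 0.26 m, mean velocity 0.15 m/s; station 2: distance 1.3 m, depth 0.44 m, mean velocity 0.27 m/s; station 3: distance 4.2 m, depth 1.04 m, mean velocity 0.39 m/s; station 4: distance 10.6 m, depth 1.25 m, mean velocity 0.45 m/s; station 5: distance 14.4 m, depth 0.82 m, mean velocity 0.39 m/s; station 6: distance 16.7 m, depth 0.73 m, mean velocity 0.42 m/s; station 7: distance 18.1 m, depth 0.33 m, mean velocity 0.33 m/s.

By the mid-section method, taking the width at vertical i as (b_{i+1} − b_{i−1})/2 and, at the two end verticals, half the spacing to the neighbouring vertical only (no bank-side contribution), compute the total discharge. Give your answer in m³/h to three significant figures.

23900 m³/h

w_1 = (1.3 − 0.0)/2 = 0.65 m; q_1 = 0.15 × 0.26 × 0.65 = 0.02535 m³/s
w_2 = (4.2 − 0.0)/2 = 2.1 m; q_2 = 0.27 × 0.44 × 2.1 = 0.2495 m³/s
w_3 = (10.6 − 1.3)/2 = 4.65 m; q_3 = 0.39 × 1.04 × 4.65 = 1.886 m³/s
w_4 = (14.4 − 4.2)/2 = 5.1 m; q_4 = 0.45 × 1.25 × 5.1 = 2.869 m³/s
w_5 = (16.7 − 10.6)/2 = 3.05 m; q_5 = 0.39 × 0.82 × 3.05 = 0.9754 m³/s
w_6 = (18.1 − 14.4)/2 = 1.85 m; q_6 = 0.42 × 0.73 × 1.85 = 0.5672 m³/s
w_7 = (18.1 − 16.7)/2 = 0.7 m; q_7 = 0.33 × 0.33 × 0.7 = 0.07623 m³/s
Q = Σ qᵢ = 6.648 m³/s
= 6.648 × 3600 = 23930 m³/h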